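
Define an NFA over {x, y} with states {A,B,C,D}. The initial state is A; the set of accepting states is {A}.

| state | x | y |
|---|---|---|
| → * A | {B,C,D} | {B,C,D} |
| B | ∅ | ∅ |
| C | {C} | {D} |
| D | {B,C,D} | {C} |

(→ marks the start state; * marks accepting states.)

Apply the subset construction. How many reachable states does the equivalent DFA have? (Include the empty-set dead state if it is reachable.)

3

Start state of the DFA: {A}.
{A} --x--> {B,C,D}  [new]
{A} --y--> {B,C,D}  [seen]
{B,C,D} --x--> {B,C,D}  [seen]
{B,C,D} --y--> {C,D}  [new]
{C,D} --x--> {B,C,D}  [seen]
{C,D} --y--> {C,D}  [seen]
Reachable DFA states: {A}, {B,C,D}, {C,D}.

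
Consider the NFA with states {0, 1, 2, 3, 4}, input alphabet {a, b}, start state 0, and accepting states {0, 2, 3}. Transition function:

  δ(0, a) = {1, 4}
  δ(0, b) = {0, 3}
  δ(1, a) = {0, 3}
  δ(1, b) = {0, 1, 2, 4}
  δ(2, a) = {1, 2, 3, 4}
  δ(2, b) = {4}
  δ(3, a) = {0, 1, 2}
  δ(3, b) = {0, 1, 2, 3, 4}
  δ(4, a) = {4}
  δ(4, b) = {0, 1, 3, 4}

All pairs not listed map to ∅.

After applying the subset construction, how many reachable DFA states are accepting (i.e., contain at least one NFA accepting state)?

5

Start state of the DFA: {0}.
{0} --a--> {1, 4}  [new]
{0} --b--> {0, 3}  [new]
{1, 4} --a--> {0, 3, 4}  [new]
{1, 4} --b--> {0, 1, 2, 3, 4}  [new]
{0, 3} --a--> {0, 1, 2, 4}  [new]
{0, 3} --b--> {0, 1, 2, 3, 4}  [seen]
{0, 3, 4} --a--> {0, 1, 2, 4}  [seen]
{0, 3, 4} --b--> {0, 1, 2, 3, 4}  [seen]
{0, 1, 2, 3, 4} --a--> {0, 1, 2, 3, 4}  [seen]
{0, 1, 2, 3, 4} --b--> {0, 1, 2, 3, 4}  [seen]
{0, 1, 2, 4} --a--> {0, 1, 2, 3, 4}  [seen]
{0, 1, 2, 4} --b--> {0, 1, 2, 3, 4}  [seen]
Reachable DFA states: {0}, {1, 4}, {0, 3}, {0, 3, 4}, {0, 1, 2, 3, 4}, {0, 1, 2, 4}.
Accepting DFA states (contain an NFA accepting state): {0}, {0, 3}, {0, 3, 4}, {0, 1, 2, 3, 4}, {0, 1, 2, 4}.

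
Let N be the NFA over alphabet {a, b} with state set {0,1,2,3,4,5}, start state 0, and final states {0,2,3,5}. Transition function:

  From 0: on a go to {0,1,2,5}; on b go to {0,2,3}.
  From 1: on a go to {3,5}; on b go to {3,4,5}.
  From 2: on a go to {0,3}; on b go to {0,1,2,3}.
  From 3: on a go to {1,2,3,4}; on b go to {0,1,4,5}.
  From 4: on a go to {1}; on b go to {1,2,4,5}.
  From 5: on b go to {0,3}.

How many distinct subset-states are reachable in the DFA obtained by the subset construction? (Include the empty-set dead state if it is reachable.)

5

Start state of the DFA: {0}.
{0} --a--> {0,1,2,5}  [new]
{0} --b--> {0,2,3}  [new]
{0,1,2,5} --a--> {0,1,2,3,5}  [new]
{0,1,2,5} --b--> {0,1,2,3,4,5}  [new]
{0,2,3} --a--> {0,1,2,3,4,5}  [seen]
{0,2,3} --b--> {0,1,2,3,4,5}  [seen]
{0,1,2,3,5} --a--> {0,1,2,3,4,5}  [seen]
{0,1,2,3,5} --b--> {0,1,2,3,4,5}  [seen]
{0,1,2,3,4,5} --a--> {0,1,2,3,4,5}  [seen]
{0,1,2,3,4,5} --b--> {0,1,2,3,4,5}  [seen]
Reachable DFA states: {0}, {0,1,2,5}, {0,2,3}, {0,1,2,3,5}, {0,1,2,3,4,5}.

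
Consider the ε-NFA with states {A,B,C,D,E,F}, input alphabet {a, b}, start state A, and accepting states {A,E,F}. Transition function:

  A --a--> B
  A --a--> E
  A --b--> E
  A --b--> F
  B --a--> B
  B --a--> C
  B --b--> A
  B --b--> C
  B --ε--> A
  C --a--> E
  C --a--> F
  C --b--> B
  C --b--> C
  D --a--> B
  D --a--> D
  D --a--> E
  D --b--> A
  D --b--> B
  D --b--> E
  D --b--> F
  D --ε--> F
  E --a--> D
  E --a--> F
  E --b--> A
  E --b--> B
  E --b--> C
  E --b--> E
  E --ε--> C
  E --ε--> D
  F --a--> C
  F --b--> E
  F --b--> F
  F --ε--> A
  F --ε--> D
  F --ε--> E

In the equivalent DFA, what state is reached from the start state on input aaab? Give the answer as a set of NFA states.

{A,B,C,D,E,F}

Start: {A}.
δ(A,a) = {B,E}.
Union: {B,E}.
ε-closure gives {A,B,C,D,E,F}.
After a: {A,B,C,D,E,F}.
δ(A,a) = {B,E}; δ(B,a) = {B,C}; δ(C,a) = {E,F}; δ(D,a) = {B,D,E}; δ(E,a) = {D,F}; δ(F,a) = {C}.
Union: {B,C,D,E,F}.
ε-closure gives {A,B,C,D,E,F}.
After a: {A,B,C,D,E,F}.
δ(A,a) = {B,E}; δ(B,a) = {B,C}; δ(C,a) = {E,F}; δ(D,a) = {B,D,E}; δ(E,a) = {D,F}; δ(F,a) = {C}.
Union: {B,C,D,E,F}.
ε-closure gives {A,B,C,D,E,F}.
After a: {A,B,C,D,E,F}.
δ(A,b) = {E,F}; δ(B,b) = {A,C}; δ(C,b) = {B,C}; δ(D,b) = {A,B,E,F}; δ(E,b) = {A,B,C,E}; δ(F,b) = {E,F}.
Union: {A,B,C,E,F}.
ε-closure gives {A,B,C,D,E,F}.
After b: {A,B,C,D,E,F}.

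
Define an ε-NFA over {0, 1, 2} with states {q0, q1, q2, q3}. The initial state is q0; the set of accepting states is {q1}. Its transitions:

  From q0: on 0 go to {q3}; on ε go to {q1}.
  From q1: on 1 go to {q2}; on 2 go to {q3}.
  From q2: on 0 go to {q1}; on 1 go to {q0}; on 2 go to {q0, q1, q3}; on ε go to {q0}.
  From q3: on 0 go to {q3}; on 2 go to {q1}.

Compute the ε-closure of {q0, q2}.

Begin with {q0, q2}.
q0 →ε {q1}; add q1.
ε-closure = {q0, q1, q2}.

{q0, q1, q2}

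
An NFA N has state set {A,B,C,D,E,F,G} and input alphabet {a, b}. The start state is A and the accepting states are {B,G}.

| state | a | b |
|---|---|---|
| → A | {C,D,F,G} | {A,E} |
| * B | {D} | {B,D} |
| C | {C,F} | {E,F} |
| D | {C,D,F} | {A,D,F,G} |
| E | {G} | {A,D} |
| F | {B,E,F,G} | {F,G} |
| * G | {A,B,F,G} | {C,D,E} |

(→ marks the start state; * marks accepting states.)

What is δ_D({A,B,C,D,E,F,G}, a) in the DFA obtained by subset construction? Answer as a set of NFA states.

{A,B,C,D,E,F,G}

δ(A,a) = {C,D,F,G}; δ(B,a) = {D}; δ(C,a) = {C,F}; δ(D,a) = {C,D,F}; δ(E,a) = {G}; δ(F,a) = {B,E,F,G}; δ(G,a) = {A,B,F,G}.
Union: {A,B,C,D,E,F,G}.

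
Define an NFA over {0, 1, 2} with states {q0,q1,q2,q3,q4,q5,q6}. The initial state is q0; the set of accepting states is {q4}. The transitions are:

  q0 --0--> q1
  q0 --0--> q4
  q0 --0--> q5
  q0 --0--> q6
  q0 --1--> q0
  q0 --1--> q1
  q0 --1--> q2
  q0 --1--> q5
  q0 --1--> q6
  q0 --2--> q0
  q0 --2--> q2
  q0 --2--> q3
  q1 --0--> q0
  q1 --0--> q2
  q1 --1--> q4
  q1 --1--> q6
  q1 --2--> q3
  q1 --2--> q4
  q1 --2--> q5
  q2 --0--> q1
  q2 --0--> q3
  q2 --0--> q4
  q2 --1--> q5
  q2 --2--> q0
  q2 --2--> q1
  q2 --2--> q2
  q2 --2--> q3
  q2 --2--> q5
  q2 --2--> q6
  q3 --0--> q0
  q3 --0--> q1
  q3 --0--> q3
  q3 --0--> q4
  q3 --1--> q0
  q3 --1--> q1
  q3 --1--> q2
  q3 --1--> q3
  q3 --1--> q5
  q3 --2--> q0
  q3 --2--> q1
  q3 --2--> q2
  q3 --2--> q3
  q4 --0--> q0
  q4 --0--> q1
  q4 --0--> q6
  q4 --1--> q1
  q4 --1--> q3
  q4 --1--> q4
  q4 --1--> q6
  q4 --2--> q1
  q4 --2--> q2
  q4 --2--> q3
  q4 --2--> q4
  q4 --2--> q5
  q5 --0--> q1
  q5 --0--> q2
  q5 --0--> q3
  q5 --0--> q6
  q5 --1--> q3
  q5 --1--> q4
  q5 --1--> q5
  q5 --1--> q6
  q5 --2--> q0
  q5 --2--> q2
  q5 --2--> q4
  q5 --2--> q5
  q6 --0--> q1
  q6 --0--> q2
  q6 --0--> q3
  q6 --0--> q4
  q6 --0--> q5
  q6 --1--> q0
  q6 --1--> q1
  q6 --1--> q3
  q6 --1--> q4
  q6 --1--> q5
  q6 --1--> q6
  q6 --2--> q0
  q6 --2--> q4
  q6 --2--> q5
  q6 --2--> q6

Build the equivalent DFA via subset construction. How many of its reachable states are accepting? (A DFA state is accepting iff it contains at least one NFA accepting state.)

3

Start state of the DFA: {q0}.
{q0} --0--> {q1,q4,q5,q6}  [new]
{q0} --1--> {q0,q1,q2,q5,q6}  [new]
{q0} --2--> {q0,q2,q3}  [new]
{q1,q4,q5,q6} --0--> {q0,q1,q2,q3,q4,q5,q6}  [new]
{q1,q4,q5,q6} --1--> {q0,q1,q3,q4,q5,q6}  [new]
{q1,q4,q5,q6} --2--> {q0,q1,q2,q3,q4,q5,q6}  [seen]
{q0,q1,q2,q5,q6} --0--> {q0,q1,q2,q3,q4,q5,q6}  [seen]
{q0,q1,q2,q5,q6} --1--> {q0,q1,q2,q3,q4,q5,q6}  [seen]
{q0,q1,q2,q5,q6} --2--> {q0,q1,q2,q3,q4,q5,q6}  [seen]
{q0,q2,q3} --0--> {q0,q1,q3,q4,q5,q6}  [seen]
{q0,q2,q3} --1--> {q0,q1,q2,q3,q5,q6}  [new]
{q0,q2,q3} --2--> {q0,q1,q2,q3,q5,q6}  [seen]
{q0,q1,q2,q3,q4,q5,q6} --0--> {q0,q1,q2,q3,q4,q5,q6}  [seen]
{q0,q1,q2,q3,q4,q5,q6} --1--> {q0,q1,q2,q3,q4,q5,q6}  [seen]
{q0,q1,q2,q3,q4,q5,q6} --2--> {q0,q1,q2,q3,q4,q5,q6}  [seen]
{q0,q1,q3,q4,q5,q6} --0--> {q0,q1,q2,q3,q4,q5,q6}  [seen]
{q0,q1,q3,q4,q5,q6} --1--> {q0,q1,q2,q3,q4,q5,q6}  [seen]
{q0,q1,q3,q4,q5,q6} --2--> {q0,q1,q2,q3,q4,q5,q6}  [seen]
{q0,q1,q2,q3,q5,q6} --0--> {q0,q1,q2,q3,q4,q5,q6}  [seen]
{q0,q1,q2,q3,q5,q6} --1--> {q0,q1,q2,q3,q4,q5,q6}  [seen]
{q0,q1,q2,q3,q5,q6} --2--> {q0,q1,q2,q3,q4,q5,q6}  [seen]
Reachable DFA states: {q0}, {q1,q4,q5,q6}, {q0,q1,q2,q5,q6}, {q0,q2,q3}, {q0,q1,q2,q3,q4,q5,q6}, {q0,q1,q3,q4,q5,q6}, {q0,q1,q2,q3,q5,q6}.
Accepting DFA states (contain an NFA accepting state): {q1,q4,q5,q6}, {q0,q1,q2,q3,q4,q5,q6}, {q0,q1,q3,q4,q5,q6}.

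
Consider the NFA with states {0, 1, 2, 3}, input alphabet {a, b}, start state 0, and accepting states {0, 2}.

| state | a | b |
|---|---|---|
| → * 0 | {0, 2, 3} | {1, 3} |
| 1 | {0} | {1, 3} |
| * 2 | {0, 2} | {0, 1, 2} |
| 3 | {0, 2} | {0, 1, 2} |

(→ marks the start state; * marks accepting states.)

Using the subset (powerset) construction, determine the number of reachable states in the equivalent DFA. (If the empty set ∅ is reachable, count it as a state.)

5

Start state of the DFA: {0}.
{0} --a--> {0, 2, 3}  [new]
{0} --b--> {1, 3}  [new]
{0, 2, 3} --a--> {0, 2, 3}  [seen]
{0, 2, 3} --b--> {0, 1, 2, 3}  [new]
{1, 3} --a--> {0, 2}  [new]
{1, 3} --b--> {0, 1, 2, 3}  [seen]
{0, 1, 2, 3} --a--> {0, 2, 3}  [seen]
{0, 1, 2, 3} --b--> {0, 1, 2, 3}  [seen]
{0, 2} --a--> {0, 2, 3}  [seen]
{0, 2} --b--> {0, 1, 2, 3}  [seen]
Reachable DFA states: {0}, {0, 2, 3}, {1, 3}, {0, 1, 2, 3}, {0, 2}.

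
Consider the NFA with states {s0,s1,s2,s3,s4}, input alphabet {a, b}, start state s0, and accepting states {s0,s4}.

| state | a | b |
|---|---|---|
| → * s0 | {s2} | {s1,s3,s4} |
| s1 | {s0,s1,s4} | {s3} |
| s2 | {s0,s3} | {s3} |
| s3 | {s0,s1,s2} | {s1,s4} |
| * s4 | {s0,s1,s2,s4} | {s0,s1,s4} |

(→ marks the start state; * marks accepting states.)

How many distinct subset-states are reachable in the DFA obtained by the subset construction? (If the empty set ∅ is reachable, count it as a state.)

10

Start state of the DFA: {s0}.
{s0} --a--> {s2}  [new]
{s0} --b--> {s1,s3,s4}  [new]
{s2} --a--> {s0,s3}  [new]
{s2} --b--> {s3}  [new]
{s1,s3,s4} --a--> {s0,s1,s2,s4}  [new]
{s1,s3,s4} --b--> {s0,s1,s3,s4}  [new]
{s0,s3} --a--> {s0,s1,s2}  [new]
{s0,s3} --b--> {s1,s3,s4}  [seen]
{s3} --a--> {s0,s1,s2}  [seen]
{s3} --b--> {s1,s4}  [new]
{s0,s1,s2,s4} --a--> {s0,s1,s2,s3,s4}  [new]
{s0,s1,s2,s4} --b--> {s0,s1,s3,s4}  [seen]
{s0,s1,s3,s4} --a--> {s0,s1,s2,s4}  [seen]
{s0,s1,s3,s4} --b--> {s0,s1,s3,s4}  [seen]
{s0,s1,s2} --a--> {s0,s1,s2,s3,s4}  [seen]
{s0,s1,s2} --b--> {s1,s3,s4}  [seen]
{s1,s4} --a--> {s0,s1,s2,s4}  [seen]
{s1,s4} --b--> {s0,s1,s3,s4}  [seen]
{s0,s1,s2,s3,s4} --a--> {s0,s1,s2,s3,s4}  [seen]
{s0,s1,s2,s3,s4} --b--> {s0,s1,s3,s4}  [seen]
Reachable DFA states: {s0}, {s2}, {s1,s3,s4}, {s0,s3}, {s3}, {s0,s1,s2,s4}, {s0,s1,s3,s4}, {s0,s1,s2}, {s1,s4}, {s0,s1,s2,s3,s4}.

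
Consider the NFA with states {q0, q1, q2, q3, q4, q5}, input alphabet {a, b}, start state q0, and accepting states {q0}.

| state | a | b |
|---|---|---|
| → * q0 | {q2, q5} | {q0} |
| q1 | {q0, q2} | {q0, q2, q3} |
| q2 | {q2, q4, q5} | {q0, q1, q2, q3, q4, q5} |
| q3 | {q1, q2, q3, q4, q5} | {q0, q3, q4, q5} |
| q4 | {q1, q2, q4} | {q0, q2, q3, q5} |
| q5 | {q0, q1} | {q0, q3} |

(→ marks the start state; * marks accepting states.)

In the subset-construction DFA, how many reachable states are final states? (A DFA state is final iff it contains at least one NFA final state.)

3

Start state of the DFA: {q0}.
{q0} --a--> {q2, q5}  [new]
{q0} --b--> {q0}  [seen]
{q2, q5} --a--> {q0, q1, q2, q4, q5}  [new]
{q2, q5} --b--> {q0, q1, q2, q3, q4, q5}  [new]
{q0, q1, q2, q4, q5} --a--> {q0, q1, q2, q4, q5}  [seen]
{q0, q1, q2, q4, q5} --b--> {q0, q1, q2, q3, q4, q5}  [seen]
{q0, q1, q2, q3, q4, q5} --a--> {q0, q1, q2, q3, q4, q5}  [seen]
{q0, q1, q2, q3, q4, q5} --b--> {q0, q1, q2, q3, q4, q5}  [seen]
Reachable DFA states: {q0}, {q2, q5}, {q0, q1, q2, q4, q5}, {q0, q1, q2, q3, q4, q5}.
Accepting DFA states (contain an NFA accepting state): {q0}, {q0, q1, q2, q4, q5}, {q0, q1, q2, q3, q4, q5}.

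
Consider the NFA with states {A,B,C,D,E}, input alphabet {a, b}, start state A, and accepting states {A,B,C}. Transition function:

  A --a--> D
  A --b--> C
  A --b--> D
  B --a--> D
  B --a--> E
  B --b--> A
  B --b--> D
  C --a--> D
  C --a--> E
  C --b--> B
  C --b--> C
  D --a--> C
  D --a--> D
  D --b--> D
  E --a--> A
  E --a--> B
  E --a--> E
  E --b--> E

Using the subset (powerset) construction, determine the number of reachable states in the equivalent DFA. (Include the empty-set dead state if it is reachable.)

8

Start state of the DFA: {A}.
{A} --a--> {D}  [new]
{A} --b--> {C,D}  [new]
{D} --a--> {C,D}  [seen]
{D} --b--> {D}  [seen]
{C,D} --a--> {C,D,E}  [new]
{C,D} --b--> {B,C,D}  [new]
{C,D,E} --a--> {A,B,C,D,E}  [new]
{C,D,E} --b--> {B,C,D,E}  [new]
{B,C,D} --a--> {C,D,E}  [seen]
{B,C,D} --b--> {A,B,C,D}  [new]
{A,B,C,D,E} --a--> {A,B,C,D,E}  [seen]
{A,B,C,D,E} --b--> {A,B,C,D,E}  [seen]
{B,C,D,E} --a--> {A,B,C,D,E}  [seen]
{B,C,D,E} --b--> {A,B,C,D,E}  [seen]
{A,B,C,D} --a--> {C,D,E}  [seen]
{A,B,C,D} --b--> {A,B,C,D}  [seen]
Reachable DFA states: {A}, {D}, {C,D}, {C,D,E}, {B,C,D}, {A,B,C,D,E}, {B,C,D,E}, {A,B,C,D}.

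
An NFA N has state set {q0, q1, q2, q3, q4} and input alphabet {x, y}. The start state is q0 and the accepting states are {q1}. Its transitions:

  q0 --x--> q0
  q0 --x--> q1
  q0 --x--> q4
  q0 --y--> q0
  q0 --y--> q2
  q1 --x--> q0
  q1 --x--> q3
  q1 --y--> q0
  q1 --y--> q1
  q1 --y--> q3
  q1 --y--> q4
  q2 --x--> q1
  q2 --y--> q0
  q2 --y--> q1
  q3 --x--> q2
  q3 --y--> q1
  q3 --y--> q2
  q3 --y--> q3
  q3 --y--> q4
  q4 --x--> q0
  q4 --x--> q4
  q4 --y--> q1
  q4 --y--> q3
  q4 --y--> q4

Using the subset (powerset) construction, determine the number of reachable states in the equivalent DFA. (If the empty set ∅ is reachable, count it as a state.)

Start state of the DFA: {q0}.
{q0} --x--> {q0, q1, q4}  [new]
{q0} --y--> {q0, q2}  [new]
{q0, q1, q4} --x--> {q0, q1, q3, q4}  [new]
{q0, q1, q4} --y--> {q0, q1, q2, q3, q4}  [new]
{q0, q2} --x--> {q0, q1, q4}  [seen]
{q0, q2} --y--> {q0, q1, q2}  [new]
{q0, q1, q3, q4} --x--> {q0, q1, q2, q3, q4}  [seen]
{q0, q1, q3, q4} --y--> {q0, q1, q2, q3, q4}  [seen]
{q0, q1, q2, q3, q4} --x--> {q0, q1, q2, q3, q4}  [seen]
{q0, q1, q2, q3, q4} --y--> {q0, q1, q2, q3, q4}  [seen]
{q0, q1, q2} --x--> {q0, q1, q3, q4}  [seen]
{q0, q1, q2} --y--> {q0, q1, q2, q3, q4}  [seen]
Reachable DFA states: {q0}, {q0, q1, q4}, {q0, q2}, {q0, q1, q3, q4}, {q0, q1, q2, q3, q4}, {q0, q1, q2}.

6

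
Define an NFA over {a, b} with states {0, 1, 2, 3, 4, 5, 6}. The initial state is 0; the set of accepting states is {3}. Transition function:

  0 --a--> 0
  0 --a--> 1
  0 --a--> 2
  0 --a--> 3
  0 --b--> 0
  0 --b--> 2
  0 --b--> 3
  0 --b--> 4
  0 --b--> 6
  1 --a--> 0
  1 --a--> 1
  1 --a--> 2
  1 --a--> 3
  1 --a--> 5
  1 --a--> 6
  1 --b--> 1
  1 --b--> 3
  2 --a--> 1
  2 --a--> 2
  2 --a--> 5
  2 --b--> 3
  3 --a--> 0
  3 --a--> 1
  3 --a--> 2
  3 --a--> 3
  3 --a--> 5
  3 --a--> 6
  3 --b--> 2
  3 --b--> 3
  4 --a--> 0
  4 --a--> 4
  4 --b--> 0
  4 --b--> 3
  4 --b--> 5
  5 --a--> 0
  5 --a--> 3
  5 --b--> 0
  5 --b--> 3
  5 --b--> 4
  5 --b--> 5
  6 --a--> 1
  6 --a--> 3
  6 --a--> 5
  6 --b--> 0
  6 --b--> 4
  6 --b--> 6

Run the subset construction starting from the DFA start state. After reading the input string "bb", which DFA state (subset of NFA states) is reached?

Start: {0}.
δ(0,b) = {0, 2, 3, 4, 6}.
Union: {0, 2, 3, 4, 6}.
After b: {0, 2, 3, 4, 6}.
δ(0,b) = {0, 2, 3, 4, 6}; δ(2,b) = {3}; δ(3,b) = {2, 3}; δ(4,b) = {0, 3, 5}; δ(6,b) = {0, 4, 6}.
Union: {0, 2, 3, 4, 5, 6}.
After b: {0, 2, 3, 4, 5, 6}.

{0, 2, 3, 4, 5, 6}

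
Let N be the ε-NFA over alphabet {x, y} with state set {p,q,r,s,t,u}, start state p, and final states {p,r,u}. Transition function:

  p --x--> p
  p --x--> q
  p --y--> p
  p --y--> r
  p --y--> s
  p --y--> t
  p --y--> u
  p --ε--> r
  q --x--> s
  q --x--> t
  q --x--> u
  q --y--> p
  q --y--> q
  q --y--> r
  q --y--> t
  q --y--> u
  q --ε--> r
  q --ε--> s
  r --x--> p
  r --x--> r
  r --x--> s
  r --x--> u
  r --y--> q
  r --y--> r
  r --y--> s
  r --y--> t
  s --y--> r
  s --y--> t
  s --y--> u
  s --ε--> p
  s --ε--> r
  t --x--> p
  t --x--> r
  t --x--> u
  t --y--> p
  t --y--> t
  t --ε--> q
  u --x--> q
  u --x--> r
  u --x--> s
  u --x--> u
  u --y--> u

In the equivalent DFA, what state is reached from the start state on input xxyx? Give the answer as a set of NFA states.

{p,q,r,s,t,u}

Start: {p,r}.
δ(p,x) = {p,q}; δ(r,x) = {p,r,s,u}.
Union: {p,q,r,s,u}.
After x: {p,q,r,s,u}.
δ(p,x) = {p,q}; δ(q,x) = {s,t,u}; δ(r,x) = {p,r,s,u}; δ(s,x) = ∅; δ(u,x) = {q,r,s,u}.
Union: {p,q,r,s,t,u}.
After x: {p,q,r,s,t,u}.
δ(p,y) = {p,r,s,t,u}; δ(q,y) = {p,q,r,t,u}; δ(r,y) = {q,r,s,t}; δ(s,y) = {r,t,u}; δ(t,y) = {p,t}; δ(u,y) = {u}.
Union: {p,q,r,s,t,u}.
After y: {p,q,r,s,t,u}.
δ(p,x) = {p,q}; δ(q,x) = {s,t,u}; δ(r,x) = {p,r,s,u}; δ(s,x) = ∅; δ(t,x) = {p,r,u}; δ(u,x) = {q,r,s,u}.
Union: {p,q,r,s,t,u}.
After x: {p,q,r,s,t,u}.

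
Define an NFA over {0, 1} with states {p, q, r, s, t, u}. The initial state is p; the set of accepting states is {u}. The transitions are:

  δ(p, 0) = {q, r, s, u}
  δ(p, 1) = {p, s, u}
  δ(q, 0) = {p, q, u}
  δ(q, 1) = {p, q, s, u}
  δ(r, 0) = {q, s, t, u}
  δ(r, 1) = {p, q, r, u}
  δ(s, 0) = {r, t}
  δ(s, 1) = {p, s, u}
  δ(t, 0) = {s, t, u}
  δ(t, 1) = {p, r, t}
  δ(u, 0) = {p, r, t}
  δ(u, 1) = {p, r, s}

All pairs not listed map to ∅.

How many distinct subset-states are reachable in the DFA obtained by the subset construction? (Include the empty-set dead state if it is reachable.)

6

Start state of the DFA: {p}.
{p} --0--> {q, r, s, u}  [new]
{p} --1--> {p, s, u}  [new]
{q, r, s, u} --0--> {p, q, r, s, t, u}  [new]
{q, r, s, u} --1--> {p, q, r, s, u}  [new]
{p, s, u} --0--> {p, q, r, s, t, u}  [seen]
{p, s, u} --1--> {p, r, s, u}  [new]
{p, q, r, s, t, u} --0--> {p, q, r, s, t, u}  [seen]
{p, q, r, s, t, u} --1--> {p, q, r, s, t, u}  [seen]
{p, q, r, s, u} --0--> {p, q, r, s, t, u}  [seen]
{p, q, r, s, u} --1--> {p, q, r, s, u}  [seen]
{p, r, s, u} --0--> {p, q, r, s, t, u}  [seen]
{p, r, s, u} --1--> {p, q, r, s, u}  [seen]
Reachable DFA states: {p}, {q, r, s, u}, {p, s, u}, {p, q, r, s, t, u}, {p, q, r, s, u}, {p, r, s, u}.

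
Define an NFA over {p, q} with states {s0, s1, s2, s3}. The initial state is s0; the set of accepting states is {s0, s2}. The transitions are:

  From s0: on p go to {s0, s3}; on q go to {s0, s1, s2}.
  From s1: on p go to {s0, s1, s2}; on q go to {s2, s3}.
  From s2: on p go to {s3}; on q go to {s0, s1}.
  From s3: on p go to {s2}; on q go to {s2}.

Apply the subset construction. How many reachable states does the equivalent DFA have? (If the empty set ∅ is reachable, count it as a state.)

Start state of the DFA: {s0}.
{s0} --p--> {s0, s3}  [new]
{s0} --q--> {s0, s1, s2}  [new]
{s0, s3} --p--> {s0, s2, s3}  [new]
{s0, s3} --q--> {s0, s1, s2}  [seen]
{s0, s1, s2} --p--> {s0, s1, s2, s3}  [new]
{s0, s1, s2} --q--> {s0, s1, s2, s3}  [seen]
{s0, s2, s3} --p--> {s0, s2, s3}  [seen]
{s0, s2, s3} --q--> {s0, s1, s2}  [seen]
{s0, s1, s2, s3} --p--> {s0, s1, s2, s3}  [seen]
{s0, s1, s2, s3} --q--> {s0, s1, s2, s3}  [seen]
Reachable DFA states: {s0}, {s0, s3}, {s0, s1, s2}, {s0, s2, s3}, {s0, s1, s2, s3}.

5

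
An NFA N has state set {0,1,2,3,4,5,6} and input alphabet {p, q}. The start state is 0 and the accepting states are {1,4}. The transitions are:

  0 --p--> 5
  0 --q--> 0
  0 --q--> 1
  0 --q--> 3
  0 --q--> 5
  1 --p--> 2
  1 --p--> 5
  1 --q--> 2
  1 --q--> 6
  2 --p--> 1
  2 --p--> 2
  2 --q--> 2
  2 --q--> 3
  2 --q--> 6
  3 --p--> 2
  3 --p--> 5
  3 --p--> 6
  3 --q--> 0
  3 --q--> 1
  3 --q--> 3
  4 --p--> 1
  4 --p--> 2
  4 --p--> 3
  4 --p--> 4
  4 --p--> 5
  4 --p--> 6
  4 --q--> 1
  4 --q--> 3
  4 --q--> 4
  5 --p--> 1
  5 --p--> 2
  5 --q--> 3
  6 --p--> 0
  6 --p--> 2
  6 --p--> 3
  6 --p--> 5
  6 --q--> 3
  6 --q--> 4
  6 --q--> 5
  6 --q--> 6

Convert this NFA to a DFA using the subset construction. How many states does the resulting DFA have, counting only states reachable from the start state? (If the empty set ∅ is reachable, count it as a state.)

Start state of the DFA: {0}.
{0} --p--> {5}  [new]
{0} --q--> {0,1,3,5}  [new]
{5} --p--> {1,2}  [new]
{5} --q--> {3}  [new]
{0,1,3,5} --p--> {1,2,5,6}  [new]
{0,1,3,5} --q--> {0,1,2,3,5,6}  [new]
{1,2} --p--> {1,2,5}  [new]
{1,2} --q--> {2,3,6}  [new]
{3} --p--> {2,5,6}  [new]
{3} --q--> {0,1,3}  [new]
{1,2,5,6} --p--> {0,1,2,3,5}  [new]
{1,2,5,6} --q--> {2,3,4,5,6}  [new]
{0,1,2,3,5,6} --p--> {0,1,2,3,5,6}  [seen]
{0,1,2,3,5,6} --q--> {0,1,2,3,4,5,6}  [new]
{1,2,5} --p--> {1,2,5}  [seen]
{1,2,5} --q--> {2,3,6}  [seen]
{2,3,6} --p--> {0,1,2,3,5,6}  [seen]
{2,3,6} --q--> {0,1,2,3,4,5,6}  [seen]
{2,5,6} --p--> {0,1,2,3,5}  [seen]
{2,5,6} --q--> {2,3,4,5,6}  [seen]
{0,1,3} --p--> {2,5,6}  [seen]
{0,1,3} --q--> {0,1,2,3,5,6}  [seen]
{0,1,2,3,5} --p--> {1,2,5,6}  [seen]
{0,1,2,3,5} --q--> {0,1,2,3,5,6}  [seen]
{2,3,4,5,6} --p--> {0,1,2,3,4,5,6}  [seen]
{2,3,4,5,6} --q--> {0,1,2,3,4,5,6}  [seen]
{0,1,2,3,4,5,6} --p--> {0,1,2,3,4,5,6}  [seen]
{0,1,2,3,4,5,6} --q--> {0,1,2,3,4,5,6}  [seen]
Reachable DFA states: {0}, {5}, {0,1,3,5}, {1,2}, {3}, {1,2,5,6}, {0,1,2,3,5,6}, {1,2,5}, {2,3,6}, {2,5,6}, {0,1,3}, {0,1,2,3,5}, {2,3,4,5,6}, {0,1,2,3,4,5,6}.

14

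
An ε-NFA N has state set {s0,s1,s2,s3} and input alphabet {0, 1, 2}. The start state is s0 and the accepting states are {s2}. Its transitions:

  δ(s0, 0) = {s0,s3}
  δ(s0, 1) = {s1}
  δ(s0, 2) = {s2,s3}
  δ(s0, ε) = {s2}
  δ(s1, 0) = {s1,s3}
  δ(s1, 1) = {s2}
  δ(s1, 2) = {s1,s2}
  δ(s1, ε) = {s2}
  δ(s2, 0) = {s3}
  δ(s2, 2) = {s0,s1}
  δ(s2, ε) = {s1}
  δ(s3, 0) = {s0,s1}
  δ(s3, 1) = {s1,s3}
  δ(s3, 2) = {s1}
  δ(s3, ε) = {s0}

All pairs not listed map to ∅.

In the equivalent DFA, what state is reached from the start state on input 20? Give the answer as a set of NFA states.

{s0,s1,s2,s3}

Start: {s0,s1,s2}.
δ(s0,2) = {s2,s3}; δ(s1,2) = {s1,s2}; δ(s2,2) = {s0,s1}.
Union: {s0,s1,s2,s3}.
After 2: {s0,s1,s2,s3}.
δ(s0,0) = {s0,s3}; δ(s1,0) = {s1,s3}; δ(s2,0) = {s3}; δ(s3,0) = {s0,s1}.
Union: {s0,s1,s3}.
ε-closure gives {s0,s1,s2,s3}.
After 0: {s0,s1,s2,s3}.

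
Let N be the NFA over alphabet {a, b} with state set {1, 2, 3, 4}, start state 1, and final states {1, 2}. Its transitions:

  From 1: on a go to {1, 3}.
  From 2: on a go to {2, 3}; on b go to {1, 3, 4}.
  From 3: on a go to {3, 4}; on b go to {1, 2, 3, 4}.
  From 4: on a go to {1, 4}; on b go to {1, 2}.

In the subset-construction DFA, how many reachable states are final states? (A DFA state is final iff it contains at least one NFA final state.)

4

Start state of the DFA: {1}.
{1} --a--> {1, 3}  [new]
{1} --b--> ∅  [new]
{1, 3} --a--> {1, 3, 4}  [new]
{1, 3} --b--> {1, 2, 3, 4}  [new]
∅ --a--> ∅  [seen]
∅ --b--> ∅  [seen]
{1, 3, 4} --a--> {1, 3, 4}  [seen]
{1, 3, 4} --b--> {1, 2, 3, 4}  [seen]
{1, 2, 3, 4} --a--> {1, 2, 3, 4}  [seen]
{1, 2, 3, 4} --b--> {1, 2, 3, 4}  [seen]
Reachable DFA states: {1}, {1, 3}, ∅, {1, 3, 4}, {1, 2, 3, 4}.
Accepting DFA states (contain an NFA accepting state): {1}, {1, 3}, {1, 3, 4}, {1, 2, 3, 4}.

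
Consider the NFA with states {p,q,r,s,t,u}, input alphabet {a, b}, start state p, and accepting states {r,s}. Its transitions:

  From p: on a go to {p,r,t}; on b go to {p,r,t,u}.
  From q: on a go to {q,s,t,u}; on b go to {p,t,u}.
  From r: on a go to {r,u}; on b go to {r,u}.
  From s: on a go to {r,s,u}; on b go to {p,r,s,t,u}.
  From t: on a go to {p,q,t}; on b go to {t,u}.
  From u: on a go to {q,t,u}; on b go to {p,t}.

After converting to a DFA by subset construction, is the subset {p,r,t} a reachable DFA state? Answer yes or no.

yes

Start state of the DFA: {p}.
{p} --a--> {p,r,t}  [new]
{p} --b--> {p,r,t,u}  [new]
{p,r,t} --a--> {p,q,r,t,u}  [new]
{p,r,t} --b--> {p,r,t,u}  [seen]
{p,r,t,u} --a--> {p,q,r,t,u}  [seen]
{p,r,t,u} --b--> {p,r,t,u}  [seen]
{p,q,r,t,u} --a--> {p,q,r,s,t,u}  [new]
{p,q,r,t,u} --b--> {p,r,t,u}  [seen]
{p,q,r,s,t,u} --a--> {p,q,r,s,t,u}  [seen]
{p,q,r,s,t,u} --b--> {p,r,s,t,u}  [new]
{p,r,s,t,u} --a--> {p,q,r,s,t,u}  [seen]
{p,r,s,t,u} --b--> {p,r,s,t,u}  [seen]
Reachable DFA states: {p}, {p,r,t}, {p,r,t,u}, {p,q,r,t,u}, {p,q,r,s,t,u}, {p,r,s,t,u}.
{p,r,t} is among them.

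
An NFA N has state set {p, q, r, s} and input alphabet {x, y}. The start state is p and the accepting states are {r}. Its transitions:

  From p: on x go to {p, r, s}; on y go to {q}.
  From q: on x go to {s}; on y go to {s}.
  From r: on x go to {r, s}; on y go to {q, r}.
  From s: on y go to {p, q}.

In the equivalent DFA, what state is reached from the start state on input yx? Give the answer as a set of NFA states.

{s}

Start: {p}.
δ(p,y) = {q}.
Union: {q}.
After y: {q}.
δ(q,x) = {s}.
Union: {s}.
After x: {s}.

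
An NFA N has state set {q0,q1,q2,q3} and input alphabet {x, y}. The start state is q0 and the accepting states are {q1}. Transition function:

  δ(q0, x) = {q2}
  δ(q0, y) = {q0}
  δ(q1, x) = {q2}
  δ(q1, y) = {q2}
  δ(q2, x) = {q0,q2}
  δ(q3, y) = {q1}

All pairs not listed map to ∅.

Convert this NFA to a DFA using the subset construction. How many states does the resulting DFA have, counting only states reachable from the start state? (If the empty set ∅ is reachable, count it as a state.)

4

Start state of the DFA: {q0}.
{q0} --x--> {q2}  [new]
{q0} --y--> {q0}  [seen]
{q2} --x--> {q0,q2}  [new]
{q2} --y--> ∅  [new]
{q0,q2} --x--> {q0,q2}  [seen]
{q0,q2} --y--> {q0}  [seen]
∅ --x--> ∅  [seen]
∅ --y--> ∅  [seen]
Reachable DFA states: {q0}, {q2}, {q0,q2}, ∅.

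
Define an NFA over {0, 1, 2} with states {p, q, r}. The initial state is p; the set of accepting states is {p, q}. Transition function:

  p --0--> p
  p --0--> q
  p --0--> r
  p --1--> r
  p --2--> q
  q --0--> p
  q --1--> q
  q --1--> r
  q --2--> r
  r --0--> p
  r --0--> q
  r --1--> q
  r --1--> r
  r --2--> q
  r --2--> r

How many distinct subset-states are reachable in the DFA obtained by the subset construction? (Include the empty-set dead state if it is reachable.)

Start state of the DFA: {p}.
{p} --0--> {p, q, r}  [new]
{p} --1--> {r}  [new]
{p} --2--> {q}  [new]
{p, q, r} --0--> {p, q, r}  [seen]
{p, q, r} --1--> {q, r}  [new]
{p, q, r} --2--> {q, r}  [seen]
{r} --0--> {p, q}  [new]
{r} --1--> {q, r}  [seen]
{r} --2--> {q, r}  [seen]
{q} --0--> {p}  [seen]
{q} --1--> {q, r}  [seen]
{q} --2--> {r}  [seen]
{q, r} --0--> {p, q}  [seen]
{q, r} --1--> {q, r}  [seen]
{q, r} --2--> {q, r}  [seen]
{p, q} --0--> {p, q, r}  [seen]
{p, q} --1--> {q, r}  [seen]
{p, q} --2--> {q, r}  [seen]
Reachable DFA states: {p}, {p, q, r}, {r}, {q}, {q, r}, {p, q}.

6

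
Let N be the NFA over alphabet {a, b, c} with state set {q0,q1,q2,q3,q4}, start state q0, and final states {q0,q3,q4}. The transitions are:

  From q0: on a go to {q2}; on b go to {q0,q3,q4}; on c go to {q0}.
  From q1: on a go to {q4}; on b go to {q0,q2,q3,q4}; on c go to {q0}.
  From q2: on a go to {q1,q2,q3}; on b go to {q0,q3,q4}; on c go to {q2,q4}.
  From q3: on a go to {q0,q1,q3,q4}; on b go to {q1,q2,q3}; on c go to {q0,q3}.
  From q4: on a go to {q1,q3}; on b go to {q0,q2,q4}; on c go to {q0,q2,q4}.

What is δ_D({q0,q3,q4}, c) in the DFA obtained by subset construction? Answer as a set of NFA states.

{q0,q2,q3,q4}

δ(q0,c) = {q0}; δ(q3,c) = {q0,q3}; δ(q4,c) = {q0,q2,q4}.
Union: {q0,q2,q3,q4}.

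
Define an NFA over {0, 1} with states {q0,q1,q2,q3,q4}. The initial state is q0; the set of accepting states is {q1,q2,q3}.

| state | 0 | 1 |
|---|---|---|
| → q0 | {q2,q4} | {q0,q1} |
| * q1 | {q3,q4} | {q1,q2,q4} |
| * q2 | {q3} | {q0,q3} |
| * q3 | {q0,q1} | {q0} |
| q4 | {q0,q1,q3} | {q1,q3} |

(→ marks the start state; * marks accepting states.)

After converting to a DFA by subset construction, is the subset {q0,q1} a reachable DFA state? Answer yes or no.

Start state of the DFA: {q0}.
{q0} --0--> {q2,q4}  [new]
{q0} --1--> {q0,q1}  [new]
{q2,q4} --0--> {q0,q1,q3}  [new]
{q2,q4} --1--> {q0,q1,q3}  [seen]
{q0,q1} --0--> {q2,q3,q4}  [new]
{q0,q1} --1--> {q0,q1,q2,q4}  [new]
{q0,q1,q3} --0--> {q0,q1,q2,q3,q4}  [new]
{q0,q1,q3} --1--> {q0,q1,q2,q4}  [seen]
{q2,q3,q4} --0--> {q0,q1,q3}  [seen]
{q2,q3,q4} --1--> {q0,q1,q3}  [seen]
{q0,q1,q2,q4} --0--> {q0,q1,q2,q3,q4}  [seen]
{q0,q1,q2,q4} --1--> {q0,q1,q2,q3,q4}  [seen]
{q0,q1,q2,q3,q4} --0--> {q0,q1,q2,q3,q4}  [seen]
{q0,q1,q2,q3,q4} --1--> {q0,q1,q2,q3,q4}  [seen]
Reachable DFA states: {q0}, {q2,q4}, {q0,q1}, {q0,q1,q3}, {q2,q3,q4}, {q0,q1,q2,q4}, {q0,q1,q2,q3,q4}.
{q0,q1} is among them.

yes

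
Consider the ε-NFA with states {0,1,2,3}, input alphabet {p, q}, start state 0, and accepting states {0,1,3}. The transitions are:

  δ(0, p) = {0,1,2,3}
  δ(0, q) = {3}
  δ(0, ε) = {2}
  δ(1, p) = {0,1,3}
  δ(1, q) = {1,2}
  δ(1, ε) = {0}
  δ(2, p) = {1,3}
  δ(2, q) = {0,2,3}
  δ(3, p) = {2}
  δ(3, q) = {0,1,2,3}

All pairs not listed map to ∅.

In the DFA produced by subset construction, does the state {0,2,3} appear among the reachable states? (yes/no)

yes

Start state of the DFA: {0,2} (ε-closure of the NFA start).
{0,2} --p--> {0,1,2,3}  [new]
{0,2} --q--> {0,2,3}  [new]
{0,1,2,3} --p--> {0,1,2,3}  [seen]
{0,1,2,3} --q--> {0,1,2,3}  [seen]
{0,2,3} --p--> {0,1,2,3}  [seen]
{0,2,3} --q--> {0,1,2,3}  [seen]
Reachable DFA states: {0,2}, {0,1,2,3}, {0,2,3}.
{0,2,3} is among them.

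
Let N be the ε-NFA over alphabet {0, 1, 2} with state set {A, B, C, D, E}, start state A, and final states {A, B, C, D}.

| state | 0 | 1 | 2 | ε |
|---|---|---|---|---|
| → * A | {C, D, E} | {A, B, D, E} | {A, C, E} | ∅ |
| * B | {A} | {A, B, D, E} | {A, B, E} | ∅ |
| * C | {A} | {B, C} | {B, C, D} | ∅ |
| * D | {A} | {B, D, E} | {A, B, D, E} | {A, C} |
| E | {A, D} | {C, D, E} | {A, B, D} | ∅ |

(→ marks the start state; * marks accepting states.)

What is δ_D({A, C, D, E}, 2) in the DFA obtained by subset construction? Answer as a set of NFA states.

{A, B, C, D, E}

δ(A,2) = {A, C, E}; δ(C,2) = {B, C, D}; δ(D,2) = {A, B, D, E}; δ(E,2) = {A, B, D}.
Union: {A, B, C, D, E}.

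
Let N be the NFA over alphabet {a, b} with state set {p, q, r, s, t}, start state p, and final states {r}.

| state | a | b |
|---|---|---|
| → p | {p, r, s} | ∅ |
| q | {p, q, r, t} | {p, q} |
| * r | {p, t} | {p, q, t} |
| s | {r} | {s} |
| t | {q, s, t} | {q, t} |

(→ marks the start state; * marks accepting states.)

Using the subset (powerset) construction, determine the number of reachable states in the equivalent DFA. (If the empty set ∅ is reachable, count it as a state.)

6

Start state of the DFA: {p}.
{p} --a--> {p, r, s}  [new]
{p} --b--> ∅  [new]
{p, r, s} --a--> {p, r, s, t}  [new]
{p, r, s} --b--> {p, q, s, t}  [new]
∅ --a--> ∅  [seen]
∅ --b--> ∅  [seen]
{p, r, s, t} --a--> {p, q, r, s, t}  [new]
{p, r, s, t} --b--> {p, q, s, t}  [seen]
{p, q, s, t} --a--> {p, q, r, s, t}  [seen]
{p, q, s, t} --b--> {p, q, s, t}  [seen]
{p, q, r, s, t} --a--> {p, q, r, s, t}  [seen]
{p, q, r, s, t} --b--> {p, q, s, t}  [seen]
Reachable DFA states: {p}, {p, r, s}, ∅, {p, r, s, t}, {p, q, s, t}, {p, q, r, s, t}.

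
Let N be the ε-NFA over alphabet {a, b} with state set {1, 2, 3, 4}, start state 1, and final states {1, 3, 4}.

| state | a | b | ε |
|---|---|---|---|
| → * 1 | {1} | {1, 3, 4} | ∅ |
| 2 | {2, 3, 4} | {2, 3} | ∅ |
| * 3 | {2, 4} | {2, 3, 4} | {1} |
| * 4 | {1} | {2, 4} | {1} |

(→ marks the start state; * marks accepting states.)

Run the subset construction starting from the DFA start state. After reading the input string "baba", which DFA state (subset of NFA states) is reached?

{1, 2, 3, 4}

Start: {1}.
δ(1,b) = {1, 3, 4}.
Union: {1, 3, 4}.
After b: {1, 3, 4}.
δ(1,a) = {1}; δ(3,a) = {2, 4}; δ(4,a) = {1}.
Union: {1, 2, 4}.
After a: {1, 2, 4}.
δ(1,b) = {1, 3, 4}; δ(2,b) = {2, 3}; δ(4,b) = {2, 4}.
Union: {1, 2, 3, 4}.
After b: {1, 2, 3, 4}.
δ(1,a) = {1}; δ(2,a) = {2, 3, 4}; δ(3,a) = {2, 4}; δ(4,a) = {1}.
Union: {1, 2, 3, 4}.
After a: {1, 2, 3, 4}.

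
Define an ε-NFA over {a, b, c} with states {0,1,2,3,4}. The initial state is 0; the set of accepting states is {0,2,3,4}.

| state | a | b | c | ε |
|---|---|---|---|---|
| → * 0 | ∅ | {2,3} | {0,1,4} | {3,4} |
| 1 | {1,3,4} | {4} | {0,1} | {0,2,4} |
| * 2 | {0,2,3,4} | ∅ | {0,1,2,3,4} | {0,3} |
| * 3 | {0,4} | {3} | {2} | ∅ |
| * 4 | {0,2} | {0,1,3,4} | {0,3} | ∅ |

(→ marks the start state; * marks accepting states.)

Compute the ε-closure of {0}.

{0,3,4}

Begin with {0}.
0 →ε {3,4}; add 3, 4.
ε-closure = {0,3,4}.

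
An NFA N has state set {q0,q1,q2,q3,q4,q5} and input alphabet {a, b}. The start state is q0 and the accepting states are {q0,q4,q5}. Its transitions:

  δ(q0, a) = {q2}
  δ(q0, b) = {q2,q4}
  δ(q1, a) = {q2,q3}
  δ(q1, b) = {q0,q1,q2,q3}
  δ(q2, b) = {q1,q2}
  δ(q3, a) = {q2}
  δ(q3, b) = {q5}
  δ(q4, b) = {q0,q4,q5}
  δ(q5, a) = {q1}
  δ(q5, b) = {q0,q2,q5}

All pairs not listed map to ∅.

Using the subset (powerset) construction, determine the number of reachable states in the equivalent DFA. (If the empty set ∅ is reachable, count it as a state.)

12

Start state of the DFA: {q0}.
{q0} --a--> {q2}  [new]
{q0} --b--> {q2,q4}  [new]
{q2} --a--> ∅  [new]
{q2} --b--> {q1,q2}  [new]
{q2,q4} --a--> ∅  [seen]
{q2,q4} --b--> {q0,q1,q2,q4,q5}  [new]
∅ --a--> ∅  [seen]
∅ --b--> ∅  [seen]
{q1,q2} --a--> {q2,q3}  [new]
{q1,q2} --b--> {q0,q1,q2,q3}  [new]
{q0,q1,q2,q4,q5} --a--> {q1,q2,q3}  [new]
{q0,q1,q2,q4,q5} --b--> {q0,q1,q2,q3,q4,q5}  [new]
{q2,q3} --a--> {q2}  [seen]
{q2,q3} --b--> {q1,q2,q5}  [new]
{q0,q1,q2,q3} --a--> {q2,q3}  [seen]
{q0,q1,q2,q3} --b--> {q0,q1,q2,q3,q4,q5}  [seen]
{q1,q2,q3} --a--> {q2,q3}  [seen]
{q1,q2,q3} --b--> {q0,q1,q2,q3,q5}  [new]
{q0,q1,q2,q3,q4,q5} --a--> {q1,q2,q3}  [seen]
{q0,q1,q2,q3,q4,q5} --b--> {q0,q1,q2,q3,q4,q5}  [seen]
{q1,q2,q5} --a--> {q1,q2,q3}  [seen]
{q1,q2,q5} --b--> {q0,q1,q2,q3,q5}  [seen]
{q0,q1,q2,q3,q5} --a--> {q1,q2,q3}  [seen]
{q0,q1,q2,q3,q5} --b--> {q0,q1,q2,q3,q4,q5}  [seen]
Reachable DFA states: {q0}, {q2}, {q2,q4}, ∅, {q1,q2}, {q0,q1,q2,q4,q5}, {q2,q3}, {q0,q1,q2,q3}, {q1,q2,q3}, {q0,q1,q2,q3,q4,q5}, {q1,q2,q5}, {q0,q1,q2,q3,q5}.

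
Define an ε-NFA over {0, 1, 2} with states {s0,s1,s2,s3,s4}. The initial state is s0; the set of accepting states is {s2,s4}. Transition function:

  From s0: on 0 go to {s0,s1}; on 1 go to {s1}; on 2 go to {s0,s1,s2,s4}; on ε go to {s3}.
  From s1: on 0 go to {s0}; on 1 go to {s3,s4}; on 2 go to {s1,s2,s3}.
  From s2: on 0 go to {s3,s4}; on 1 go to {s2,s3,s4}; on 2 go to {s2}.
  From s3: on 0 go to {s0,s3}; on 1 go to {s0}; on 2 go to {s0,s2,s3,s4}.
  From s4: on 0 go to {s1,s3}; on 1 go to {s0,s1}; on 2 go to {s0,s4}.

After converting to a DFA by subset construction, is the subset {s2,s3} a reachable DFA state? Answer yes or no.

Start state of the DFA: {s0,s3} (ε-closure of the NFA start).
{s0,s3} --0--> {s0,s1,s3}  [new]
{s0,s3} --1--> {s0,s1,s3}  [seen]
{s0,s3} --2--> {s0,s1,s2,s3,s4}  [new]
{s0,s1,s3} --0--> {s0,s1,s3}  [seen]
{s0,s1,s3} --1--> {s0,s1,s3,s4}  [new]
{s0,s1,s3} --2--> {s0,s1,s2,s3,s4}  [seen]
{s0,s1,s2,s3,s4} --0--> {s0,s1,s3,s4}  [seen]
{s0,s1,s2,s3,s4} --1--> {s0,s1,s2,s3,s4}  [seen]
{s0,s1,s2,s3,s4} --2--> {s0,s1,s2,s3,s4}  [seen]
{s0,s1,s3,s4} --0--> {s0,s1,s3}  [seen]
{s0,s1,s3,s4} --1--> {s0,s1,s3,s4}  [seen]
{s0,s1,s3,s4} --2--> {s0,s1,s2,s3,s4}  [seen]
Reachable DFA states: {s0,s3}, {s0,s1,s3}, {s0,s1,s2,s3,s4}, {s0,s1,s3,s4}.
{s2,s3} is not among them.

no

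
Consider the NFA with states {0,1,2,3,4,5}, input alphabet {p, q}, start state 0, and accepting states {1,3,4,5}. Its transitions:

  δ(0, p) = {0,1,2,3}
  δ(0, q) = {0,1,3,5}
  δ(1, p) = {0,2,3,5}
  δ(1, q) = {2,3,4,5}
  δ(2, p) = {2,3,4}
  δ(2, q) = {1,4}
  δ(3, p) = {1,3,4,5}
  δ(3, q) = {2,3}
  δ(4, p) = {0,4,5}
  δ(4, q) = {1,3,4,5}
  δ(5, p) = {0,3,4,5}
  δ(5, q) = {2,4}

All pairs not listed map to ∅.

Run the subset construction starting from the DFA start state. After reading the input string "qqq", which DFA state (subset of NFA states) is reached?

{0,1,2,3,4,5}

Start: {0}.
δ(0,q) = {0,1,3,5}.
Union: {0,1,3,5}.
After q: {0,1,3,5}.
δ(0,q) = {0,1,3,5}; δ(1,q) = {2,3,4,5}; δ(3,q) = {2,3}; δ(5,q) = {2,4}.
Union: {0,1,2,3,4,5}.
After q: {0,1,2,3,4,5}.
δ(0,q) = {0,1,3,5}; δ(1,q) = {2,3,4,5}; δ(2,q) = {1,4}; δ(3,q) = {2,3}; δ(4,q) = {1,3,4,5}; δ(5,q) = {2,4}.
Union: {0,1,2,3,4,5}.
After q: {0,1,2,3,4,5}.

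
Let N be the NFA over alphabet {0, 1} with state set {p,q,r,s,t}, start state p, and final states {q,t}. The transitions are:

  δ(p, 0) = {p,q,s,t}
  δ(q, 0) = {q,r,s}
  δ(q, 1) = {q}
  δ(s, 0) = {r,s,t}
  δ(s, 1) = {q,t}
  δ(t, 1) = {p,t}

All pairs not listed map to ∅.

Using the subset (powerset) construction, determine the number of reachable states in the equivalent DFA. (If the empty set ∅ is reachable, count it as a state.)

5

Start state of the DFA: {p}.
{p} --0--> {p,q,s,t}  [new]
{p} --1--> ∅  [new]
{p,q,s,t} --0--> {p,q,r,s,t}  [new]
{p,q,s,t} --1--> {p,q,t}  [new]
∅ --0--> ∅  [seen]
∅ --1--> ∅  [seen]
{p,q,r,s,t} --0--> {p,q,r,s,t}  [seen]
{p,q,r,s,t} --1--> {p,q,t}  [seen]
{p,q,t} --0--> {p,q,r,s,t}  [seen]
{p,q,t} --1--> {p,q,t}  [seen]
Reachable DFA states: {p}, {p,q,s,t}, ∅, {p,q,r,s,t}, {p,q,t}.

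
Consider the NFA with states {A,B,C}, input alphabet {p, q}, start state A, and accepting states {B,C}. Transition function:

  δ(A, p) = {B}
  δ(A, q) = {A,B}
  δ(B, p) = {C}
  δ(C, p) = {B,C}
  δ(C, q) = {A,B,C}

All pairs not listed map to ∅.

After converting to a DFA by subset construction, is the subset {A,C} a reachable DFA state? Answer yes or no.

no

Start state of the DFA: {A}.
{A} --p--> {B}  [new]
{A} --q--> {A,B}  [new]
{B} --p--> {C}  [new]
{B} --q--> ∅  [new]
{A,B} --p--> {B,C}  [new]
{A,B} --q--> {A,B}  [seen]
{C} --p--> {B,C}  [seen]
{C} --q--> {A,B,C}  [new]
∅ --p--> ∅  [seen]
∅ --q--> ∅  [seen]
{B,C} --p--> {B,C}  [seen]
{B,C} --q--> {A,B,C}  [seen]
{A,B,C} --p--> {B,C}  [seen]
{A,B,C} --q--> {A,B,C}  [seen]
Reachable DFA states: {A}, {B}, {A,B}, {C}, ∅, {B,C}, {A,B,C}.
{A,C} is not among them.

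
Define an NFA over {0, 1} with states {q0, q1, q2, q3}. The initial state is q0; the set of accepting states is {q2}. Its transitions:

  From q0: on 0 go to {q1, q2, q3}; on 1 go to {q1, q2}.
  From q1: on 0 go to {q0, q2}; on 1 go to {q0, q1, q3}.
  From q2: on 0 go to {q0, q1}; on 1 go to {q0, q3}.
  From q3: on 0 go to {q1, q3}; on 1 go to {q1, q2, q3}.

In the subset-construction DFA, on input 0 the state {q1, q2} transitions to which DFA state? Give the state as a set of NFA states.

δ(q1,0) = {q0, q2}; δ(q2,0) = {q0, q1}.
Union: {q0, q1, q2}.

{q0, q1, q2}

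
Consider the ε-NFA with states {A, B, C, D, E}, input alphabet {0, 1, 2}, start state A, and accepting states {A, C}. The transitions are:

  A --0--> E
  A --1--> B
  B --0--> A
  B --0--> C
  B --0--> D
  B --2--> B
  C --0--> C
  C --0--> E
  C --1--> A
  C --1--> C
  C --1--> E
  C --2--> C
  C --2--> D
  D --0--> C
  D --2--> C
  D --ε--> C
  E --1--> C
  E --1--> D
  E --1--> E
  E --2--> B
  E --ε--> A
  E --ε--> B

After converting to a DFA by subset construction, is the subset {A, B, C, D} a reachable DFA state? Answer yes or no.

no

Start state of the DFA: {A} (ε-closure of the NFA start).
{A} --0--> {A, B, E}  [new]
{A} --1--> {B}  [new]
{A} --2--> ∅  [new]
{A, B, E} --0--> {A, B, C, D, E}  [new]
{A, B, E} --1--> {A, B, C, D, E}  [seen]
{A, B, E} --2--> {B}  [seen]
{B} --0--> {A, C, D}  [new]
{B} --1--> ∅  [seen]
{B} --2--> {B}  [seen]
∅ --0--> ∅  [seen]
∅ --1--> ∅  [seen]
∅ --2--> ∅  [seen]
{A, B, C, D, E} --0--> {A, B, C, D, E}  [seen]
{A, B, C, D, E} --1--> {A, B, C, D, E}  [seen]
{A, B, C, D, E} --2--> {B, C, D}  [new]
{A, C, D} --0--> {A, B, C, E}  [new]
{A, C, D} --1--> {A, B, C, E}  [seen]
{A, C, D} --2--> {C, D}  [new]
{B, C, D} --0--> {A, B, C, D, E}  [seen]
{B, C, D} --1--> {A, B, C, E}  [seen]
{B, C, D} --2--> {B, C, D}  [seen]
{A, B, C, E} --0--> {A, B, C, D, E}  [seen]
{A, B, C, E} --1--> {A, B, C, D, E}  [seen]
{A, B, C, E} --2--> {B, C, D}  [seen]
{C, D} --0--> {A, B, C, E}  [seen]
{C, D} --1--> {A, B, C, E}  [seen]
{C, D} --2--> {C, D}  [seen]
Reachable DFA states: {A}, {A, B, E}, {B}, ∅, {A, B, C, D, E}, {A, C, D}, {B, C, D}, {A, B, C, E}, {C, D}.
{A, B, C, D} is not among them.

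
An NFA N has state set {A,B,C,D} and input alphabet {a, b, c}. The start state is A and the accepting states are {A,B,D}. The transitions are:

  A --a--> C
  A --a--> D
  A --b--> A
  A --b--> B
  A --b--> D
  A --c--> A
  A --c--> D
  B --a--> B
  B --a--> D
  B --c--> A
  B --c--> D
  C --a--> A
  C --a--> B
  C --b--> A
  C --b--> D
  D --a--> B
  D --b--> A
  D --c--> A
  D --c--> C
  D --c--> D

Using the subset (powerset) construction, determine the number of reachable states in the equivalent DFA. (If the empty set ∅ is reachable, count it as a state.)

8

Start state of the DFA: {A}.
{A} --a--> {C,D}  [new]
{A} --b--> {A,B,D}  [new]
{A} --c--> {A,D}  [new]
{C,D} --a--> {A,B}  [new]
{C,D} --b--> {A,D}  [seen]
{C,D} --c--> {A,C,D}  [new]
{A,B,D} --a--> {B,C,D}  [new]
{A,B,D} --b--> {A,B,D}  [seen]
{A,B,D} --c--> {A,C,D}  [seen]
{A,D} --a--> {B,C,D}  [seen]
{A,D} --b--> {A,B,D}  [seen]
{A,D} --c--> {A,C,D}  [seen]
{A,B} --a--> {B,C,D}  [seen]
{A,B} --b--> {A,B,D}  [seen]
{A,B} --c--> {A,D}  [seen]
{A,C,D} --a--> {A,B,C,D}  [new]
{A,C,D} --b--> {A,B,D}  [seen]
{A,C,D} --c--> {A,C,D}  [seen]
{B,C,D} --a--> {A,B,D}  [seen]
{B,C,D} --b--> {A,D}  [seen]
{B,C,D} --c--> {A,C,D}  [seen]
{A,B,C,D} --a--> {A,B,C,D}  [seen]
{A,B,C,D} --b--> {A,B,D}  [seen]
{A,B,C,D} --c--> {A,C,D}  [seen]
Reachable DFA states: {A}, {C,D}, {A,B,D}, {A,D}, {A,B}, {A,C,D}, {B,C,D}, {A,B,C,D}.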